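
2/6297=2/6297  =  0.00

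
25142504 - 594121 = 24548383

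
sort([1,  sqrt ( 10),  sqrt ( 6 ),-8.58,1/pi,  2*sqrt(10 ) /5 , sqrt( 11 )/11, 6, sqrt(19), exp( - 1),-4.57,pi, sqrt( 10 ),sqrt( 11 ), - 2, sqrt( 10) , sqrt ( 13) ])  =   [ - 8.58, - 4.57,  -  2,  sqrt( 11 )/11,1/pi, exp ( - 1 ), 1,2*sqrt(10) /5,sqrt( 6),pi,sqrt(10),  sqrt( 10),sqrt( 10 ),sqrt( 11),sqrt( 13 ),sqrt( 19) , 6 ]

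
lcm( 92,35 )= 3220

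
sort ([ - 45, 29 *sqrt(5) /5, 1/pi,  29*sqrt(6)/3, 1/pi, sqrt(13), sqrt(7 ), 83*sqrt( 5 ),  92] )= [ - 45, 1/pi,1/pi,sqrt( 7), sqrt( 13 ),29*sqrt(5)/5,29*sqrt(6 )/3, 92, 83*sqrt( 5) ]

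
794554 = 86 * 9239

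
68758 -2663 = 66095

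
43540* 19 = 827260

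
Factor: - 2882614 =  - 2^1 * 7^1 * 109^1*1889^1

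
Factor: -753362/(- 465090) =899/555 = 3^ ( - 1) * 5^( - 1 ) * 29^1 * 31^1 * 37^( - 1 ) 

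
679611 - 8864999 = -8185388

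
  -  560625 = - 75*7475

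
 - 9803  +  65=-9738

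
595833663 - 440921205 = 154912458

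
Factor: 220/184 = 55/46=2^(  -  1 )*5^1*11^1*23^(-1 ) 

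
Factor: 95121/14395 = 3^3*5^ ( - 1)*13^1*271^1*2879^(-1 )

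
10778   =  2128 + 8650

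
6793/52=6793/52 = 130.63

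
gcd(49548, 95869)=1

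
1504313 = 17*88489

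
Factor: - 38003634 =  - 2^1*3^3* 601^1*1171^1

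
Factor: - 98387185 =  - 5^1*13^1*71^1*21319^1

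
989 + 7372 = 8361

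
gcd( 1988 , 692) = 4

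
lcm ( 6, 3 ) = 6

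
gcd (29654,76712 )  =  2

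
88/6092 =22/1523 = 0.01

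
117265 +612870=730135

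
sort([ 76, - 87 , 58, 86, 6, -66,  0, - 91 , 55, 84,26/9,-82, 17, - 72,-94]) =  [ - 94,-91, - 87 , - 82 , - 72,-66, 0,  26/9,6,17,55, 58 , 76,84,86 ] 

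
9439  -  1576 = 7863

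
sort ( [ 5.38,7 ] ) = [ 5.38,7 ]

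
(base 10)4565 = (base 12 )2785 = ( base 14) 1941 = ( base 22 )99B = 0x11D5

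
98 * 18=1764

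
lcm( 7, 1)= 7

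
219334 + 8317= 227651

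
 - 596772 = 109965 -706737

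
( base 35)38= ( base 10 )113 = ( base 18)65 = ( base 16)71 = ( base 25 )4d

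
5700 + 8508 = 14208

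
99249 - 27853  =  71396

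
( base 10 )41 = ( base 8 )51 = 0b101001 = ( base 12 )35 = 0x29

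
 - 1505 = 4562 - 6067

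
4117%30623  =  4117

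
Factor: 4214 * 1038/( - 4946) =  - 2^1 * 3^1 * 7^2 * 43^1*173^1*2473^ ( - 1 ) = - 2187066/2473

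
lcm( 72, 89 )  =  6408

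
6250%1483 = 318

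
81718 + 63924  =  145642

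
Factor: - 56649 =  - 3^1 * 23^1*821^1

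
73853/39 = 5681/3 = 1893.67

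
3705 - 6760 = - 3055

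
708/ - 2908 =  - 177/727  =  - 0.24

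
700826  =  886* 791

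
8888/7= 1269 + 5/7   =  1269.71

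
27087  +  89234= 116321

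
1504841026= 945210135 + 559630891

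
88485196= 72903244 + 15581952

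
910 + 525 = 1435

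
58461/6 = 9743+1/2 = 9743.50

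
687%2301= 687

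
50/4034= 25/2017 = 0.01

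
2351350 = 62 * 37925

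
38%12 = 2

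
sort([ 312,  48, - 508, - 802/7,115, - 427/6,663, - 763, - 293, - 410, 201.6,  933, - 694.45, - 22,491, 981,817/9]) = [  -  763, - 694.45 , - 508, - 410, - 293, - 802/7,-427/6, - 22,48,817/9, 115,201.6 , 312, 491, 663,933,981 ]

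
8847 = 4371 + 4476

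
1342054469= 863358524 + 478695945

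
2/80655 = 2/80655 = 0.00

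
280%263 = 17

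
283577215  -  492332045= - 208754830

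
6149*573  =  3523377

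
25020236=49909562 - 24889326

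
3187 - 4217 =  - 1030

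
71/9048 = 71/9048 = 0.01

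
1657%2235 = 1657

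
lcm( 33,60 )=660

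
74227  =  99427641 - 99353414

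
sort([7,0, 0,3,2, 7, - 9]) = [ - 9,0, 0,2 , 3, 7, 7 ] 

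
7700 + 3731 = 11431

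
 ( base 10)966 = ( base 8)1706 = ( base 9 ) 1283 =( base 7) 2550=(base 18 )2hc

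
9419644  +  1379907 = 10799551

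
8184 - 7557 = 627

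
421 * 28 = 11788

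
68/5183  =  68/5183 = 0.01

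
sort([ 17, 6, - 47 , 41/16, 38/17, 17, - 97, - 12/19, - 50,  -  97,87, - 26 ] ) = [ - 97,-97, - 50,-47, - 26,-12/19,38/17, 41/16,6,17, 17,87]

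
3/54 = 1/18 = 0.06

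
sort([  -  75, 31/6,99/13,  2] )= [ - 75 , 2,  31/6,99/13]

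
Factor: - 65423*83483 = - 31^1*2693^1 * 65423^1= - 5461708309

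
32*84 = 2688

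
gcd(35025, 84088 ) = 1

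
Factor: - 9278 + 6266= -2^2 *3^1*251^1 = -3012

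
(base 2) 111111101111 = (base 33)3ok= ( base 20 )A3J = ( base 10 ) 4079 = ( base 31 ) 47i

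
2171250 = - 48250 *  (  -  45) 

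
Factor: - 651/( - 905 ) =3^1*5^( - 1) * 7^1*31^1  *  181^( - 1 ) 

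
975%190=25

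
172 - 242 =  - 70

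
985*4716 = 4645260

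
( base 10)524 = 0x20C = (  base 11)437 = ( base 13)314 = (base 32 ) GC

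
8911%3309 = 2293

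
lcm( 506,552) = 6072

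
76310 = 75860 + 450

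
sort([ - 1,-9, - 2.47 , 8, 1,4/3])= [ - 9, - 2.47,- 1, 1,4/3,  8] 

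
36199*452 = 16361948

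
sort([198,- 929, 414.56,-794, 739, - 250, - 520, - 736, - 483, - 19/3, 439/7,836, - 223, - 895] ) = [ - 929, - 895, - 794, - 736,- 520, - 483 , - 250,-223, - 19/3, 439/7,198,414.56,739,836]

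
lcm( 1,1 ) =1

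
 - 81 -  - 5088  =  5007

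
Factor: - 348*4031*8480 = - 2^7*3^1*5^1*29^2 * 53^1* 139^1  =  - 11895642240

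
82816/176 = 470 + 6/11 = 470.55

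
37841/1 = 37841   =  37841.00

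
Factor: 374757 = 3^1*124919^1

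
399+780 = 1179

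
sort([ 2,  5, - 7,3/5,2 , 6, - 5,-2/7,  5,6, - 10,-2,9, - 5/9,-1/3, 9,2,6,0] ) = [ - 10 , - 7,-5, - 2, - 5/9,-1/3, - 2/7 , 0 , 3/5,2,  2,2, 5,5,6, 6,6,9, 9] 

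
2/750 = 1/375 = 0.00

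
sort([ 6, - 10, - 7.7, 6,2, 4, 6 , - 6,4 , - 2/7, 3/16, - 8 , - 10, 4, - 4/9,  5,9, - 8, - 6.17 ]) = [- 10,-10, - 8, - 8,-7.7,-6.17, - 6, - 4/9,-2/7,  3/16, 2,4, 4, 4,5, 6, 6, 6,  9]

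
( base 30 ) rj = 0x33d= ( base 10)829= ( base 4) 30331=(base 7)2263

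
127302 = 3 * 42434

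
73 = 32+41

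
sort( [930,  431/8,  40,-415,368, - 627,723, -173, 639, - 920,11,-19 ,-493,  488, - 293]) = [ - 920,- 627,-493, - 415, -293, - 173, - 19, 11, 40 , 431/8, 368, 488,639,  723,930]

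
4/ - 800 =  - 1/200 = - 0.01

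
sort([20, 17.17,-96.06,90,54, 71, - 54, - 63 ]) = [ - 96.06, - 63, -54,  17.17, 20,  54 , 71, 90 ]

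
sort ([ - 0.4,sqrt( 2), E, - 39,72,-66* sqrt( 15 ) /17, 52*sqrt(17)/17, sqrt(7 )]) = [  -  39, - 66*sqrt ( 15)/17, - 0.4, sqrt( 2), sqrt(7),  E,  52*sqrt( 17 ) /17,72 ] 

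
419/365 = 419/365= 1.15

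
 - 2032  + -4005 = -6037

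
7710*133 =1025430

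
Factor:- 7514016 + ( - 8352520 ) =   -  15866536 = - 2^3* 7^1 * 293^1*967^1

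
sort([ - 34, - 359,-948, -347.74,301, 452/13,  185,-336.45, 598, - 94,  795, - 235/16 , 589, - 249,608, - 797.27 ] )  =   [-948, - 797.27, - 359, - 347.74, - 336.45,- 249,  -  94,-34,-235/16,452/13 , 185, 301,589,598, 608, 795 ] 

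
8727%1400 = 327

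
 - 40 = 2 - 42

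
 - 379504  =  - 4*94876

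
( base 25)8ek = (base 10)5370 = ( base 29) 6B5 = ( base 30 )5t0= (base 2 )1010011111010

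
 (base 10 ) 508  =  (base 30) gs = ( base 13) 301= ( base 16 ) 1fc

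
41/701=41/701 = 0.06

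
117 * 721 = 84357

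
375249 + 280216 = 655465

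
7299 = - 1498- - 8797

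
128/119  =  128/119=1.08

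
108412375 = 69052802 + 39359573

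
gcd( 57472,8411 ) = 1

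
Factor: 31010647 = 23^1*47^1*28687^1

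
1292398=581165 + 711233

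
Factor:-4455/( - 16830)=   2^( - 1) * 3^2*17^( -1) = 9/34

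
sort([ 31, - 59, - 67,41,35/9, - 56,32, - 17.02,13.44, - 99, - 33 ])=[ - 99,-67, -59, - 56, - 33, -17.02, 35/9, 13.44,  31,32,41]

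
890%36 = 26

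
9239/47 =196 + 27/47 = 196.57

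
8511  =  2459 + 6052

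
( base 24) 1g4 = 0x3C4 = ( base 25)1DE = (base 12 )684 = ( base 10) 964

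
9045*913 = 8258085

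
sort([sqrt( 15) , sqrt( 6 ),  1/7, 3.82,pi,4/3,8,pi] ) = [ 1/7, 4/3,sqrt ( 6),pi,pi,3.82, sqrt( 15 ), 8]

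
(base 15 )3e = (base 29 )21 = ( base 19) 32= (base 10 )59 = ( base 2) 111011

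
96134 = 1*96134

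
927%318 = 291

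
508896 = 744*684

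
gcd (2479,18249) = 1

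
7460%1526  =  1356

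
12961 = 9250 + 3711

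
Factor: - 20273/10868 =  - 97/52 = - 2^ (-2)*13^( - 1 )*97^1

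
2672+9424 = 12096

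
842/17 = 842/17=   49.53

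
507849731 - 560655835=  - 52806104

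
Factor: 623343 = 3^1 * 7^1*29683^1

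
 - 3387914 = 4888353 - 8276267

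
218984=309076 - 90092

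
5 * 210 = 1050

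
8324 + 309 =8633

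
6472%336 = 88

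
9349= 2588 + 6761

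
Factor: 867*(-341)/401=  - 295647/401 = - 3^1*11^1 * 17^2*31^1*401^( - 1)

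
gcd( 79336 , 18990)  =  422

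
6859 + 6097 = 12956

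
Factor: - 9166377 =  -  3^1*  11^1*89^1*3121^1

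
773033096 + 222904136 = 995937232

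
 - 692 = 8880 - 9572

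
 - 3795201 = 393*(  -  9657)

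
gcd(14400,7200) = 7200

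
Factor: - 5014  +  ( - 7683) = -12697 = - 12697^1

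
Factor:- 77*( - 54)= 2^1*3^3 * 7^1*11^1 = 4158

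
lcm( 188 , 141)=564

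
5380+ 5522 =10902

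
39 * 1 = 39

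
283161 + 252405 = 535566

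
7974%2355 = 909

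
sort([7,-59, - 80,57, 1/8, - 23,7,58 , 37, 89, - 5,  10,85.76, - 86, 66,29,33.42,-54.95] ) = [-86, - 80,-59 , - 54.95, - 23, - 5,1/8, 7,  7,10, 29 , 33.42 , 37,  57,58, 66,85.76,89]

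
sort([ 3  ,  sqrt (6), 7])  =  [sqrt (6 ),3,7]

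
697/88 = 7 + 81/88 = 7.92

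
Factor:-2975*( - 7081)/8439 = 3^( - 1) * 5^2 * 7^1*17^1 * 29^(-1 ) * 73^1 = 217175/87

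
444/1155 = 148/385 = 0.38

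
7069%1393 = 104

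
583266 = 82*7113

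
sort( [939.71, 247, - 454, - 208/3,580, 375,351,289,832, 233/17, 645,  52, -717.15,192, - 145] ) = [ - 717.15, - 454, -145, - 208/3, 233/17, 52, 192 , 247,289,  351, 375, 580,645, 832, 939.71] 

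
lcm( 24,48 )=48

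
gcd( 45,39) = 3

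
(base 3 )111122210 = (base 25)fn7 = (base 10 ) 9957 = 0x26E5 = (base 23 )IIL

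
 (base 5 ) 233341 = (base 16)2194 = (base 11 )6505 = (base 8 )20624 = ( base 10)8596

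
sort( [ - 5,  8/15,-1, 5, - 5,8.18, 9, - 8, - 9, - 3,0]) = [- 9,  -  8, - 5,-5, - 3,- 1,0, 8/15,5, 8.18 , 9 ] 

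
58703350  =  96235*610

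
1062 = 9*118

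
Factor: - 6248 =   -  2^3 *11^1  *  71^1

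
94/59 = 94/59 = 1.59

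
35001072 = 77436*452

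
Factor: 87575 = 5^2 * 31^1*113^1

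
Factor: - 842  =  -2^1*421^1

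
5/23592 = 5/23592 = 0.00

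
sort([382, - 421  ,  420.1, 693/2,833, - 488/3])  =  [ - 421, - 488/3,693/2,382 , 420.1, 833]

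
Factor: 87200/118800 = 2^1 * 3^(-3)*  11^( - 1 ) * 109^1 = 218/297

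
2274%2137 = 137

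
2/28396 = 1/14198=0.00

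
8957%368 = 125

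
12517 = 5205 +7312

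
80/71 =80/71 = 1.13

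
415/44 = 9 +19/44 = 9.43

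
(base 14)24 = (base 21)1b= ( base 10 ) 32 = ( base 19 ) 1D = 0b100000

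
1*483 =483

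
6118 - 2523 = 3595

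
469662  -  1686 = 467976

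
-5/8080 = -1 + 1615/1616= - 0.00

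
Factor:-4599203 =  - 7^1 * 657029^1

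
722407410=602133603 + 120273807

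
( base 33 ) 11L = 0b10001110111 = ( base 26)1hp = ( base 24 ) 1NF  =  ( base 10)1143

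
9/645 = 3/215=0.01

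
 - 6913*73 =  - 504649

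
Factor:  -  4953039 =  - 3^1*7^1*13^1*18143^1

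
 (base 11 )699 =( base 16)342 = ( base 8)1502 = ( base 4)31002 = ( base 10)834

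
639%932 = 639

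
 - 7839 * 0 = 0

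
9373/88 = 106 + 45/88  =  106.51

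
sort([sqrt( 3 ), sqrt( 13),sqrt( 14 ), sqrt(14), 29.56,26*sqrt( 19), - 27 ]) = [ - 27 , sqrt (3 ), sqrt( 13),sqrt( 14) , sqrt(14 ), 29.56,26*sqrt( 19 )]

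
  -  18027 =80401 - 98428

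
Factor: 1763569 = 59^1* 71^1*421^1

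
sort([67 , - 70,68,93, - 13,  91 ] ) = [ - 70, - 13,67,68,  91, 93]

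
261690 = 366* 715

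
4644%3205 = 1439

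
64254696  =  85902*748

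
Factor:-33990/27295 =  - 2^1*3^1 * 11^1 * 53^( - 1) = -66/53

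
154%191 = 154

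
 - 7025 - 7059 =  - 14084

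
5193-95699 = - 90506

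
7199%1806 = 1781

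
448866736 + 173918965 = 622785701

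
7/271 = 7/271 = 0.03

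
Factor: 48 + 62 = 2^1*5^1*11^1  =  110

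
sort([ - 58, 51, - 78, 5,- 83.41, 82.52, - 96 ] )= [ - 96, - 83.41,  -  78, - 58, 5,51, 82.52]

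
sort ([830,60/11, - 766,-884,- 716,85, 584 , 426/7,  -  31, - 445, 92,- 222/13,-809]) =[  -  884, - 809,- 766, - 716 , - 445, - 31,-222/13,60/11,426/7,85,92,584,830]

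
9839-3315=6524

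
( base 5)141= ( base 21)24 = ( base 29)1h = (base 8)56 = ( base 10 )46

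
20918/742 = 28+71/371 =28.19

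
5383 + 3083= 8466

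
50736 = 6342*8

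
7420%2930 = 1560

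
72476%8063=7972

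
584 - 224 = 360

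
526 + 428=954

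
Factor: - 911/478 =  - 2^(-1)*239^(-1)*911^1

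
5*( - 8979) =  - 44895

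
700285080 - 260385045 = 439900035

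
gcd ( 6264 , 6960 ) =696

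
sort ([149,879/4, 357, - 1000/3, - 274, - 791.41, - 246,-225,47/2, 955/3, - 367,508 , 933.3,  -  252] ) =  [ - 791.41, - 367, - 1000/3, - 274,  -  252, - 246, - 225,47/2,  149, 879/4,955/3,357 , 508,933.3 ]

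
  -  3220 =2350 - 5570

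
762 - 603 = 159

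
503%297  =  206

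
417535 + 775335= 1192870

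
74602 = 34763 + 39839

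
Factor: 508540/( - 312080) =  - 541/332  =  - 2^( - 2) * 83^( - 1) * 541^1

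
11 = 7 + 4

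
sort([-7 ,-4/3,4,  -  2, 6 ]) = [ -7, - 2,-4/3,4,6 ] 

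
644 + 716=1360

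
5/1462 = 5/1462 = 0.00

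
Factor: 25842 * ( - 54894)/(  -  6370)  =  2^1*3^2*5^( - 1 )*7^( - 1)*13^( - 1 )*59^1*73^1*1307^1 = 101326482/455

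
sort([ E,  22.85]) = [ E, 22.85] 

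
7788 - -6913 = 14701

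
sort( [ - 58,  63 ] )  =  [ - 58,63]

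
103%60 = 43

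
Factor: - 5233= - 5233^1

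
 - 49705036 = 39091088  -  88796124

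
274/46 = 137/23 = 5.96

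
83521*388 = 32406148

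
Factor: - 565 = -5^1*113^1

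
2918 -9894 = -6976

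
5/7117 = 5/7117 = 0.00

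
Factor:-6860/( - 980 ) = 7 = 7^1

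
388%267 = 121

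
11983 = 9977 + 2006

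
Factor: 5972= 2^2*1493^1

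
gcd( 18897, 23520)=3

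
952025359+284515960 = 1236541319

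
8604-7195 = 1409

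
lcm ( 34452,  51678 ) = 103356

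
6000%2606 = 788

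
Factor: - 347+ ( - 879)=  - 2^1 *613^1 = -  1226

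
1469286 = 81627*18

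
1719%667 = 385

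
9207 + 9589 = 18796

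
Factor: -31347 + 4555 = -26792 = - 2^3*17^1*197^1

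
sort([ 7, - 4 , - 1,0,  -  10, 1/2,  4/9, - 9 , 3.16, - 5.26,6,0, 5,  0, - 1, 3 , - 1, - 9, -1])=[-10,-9, - 9,  -  5.26, - 4, - 1 , - 1 ,-1, - 1,0,0, 0 , 4/9,1/2,3 , 3.16 , 5,6, 7 ]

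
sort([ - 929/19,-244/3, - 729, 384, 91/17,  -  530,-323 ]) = [ - 729,-530,- 323, - 244/3, - 929/19 , 91/17, 384 ] 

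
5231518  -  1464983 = 3766535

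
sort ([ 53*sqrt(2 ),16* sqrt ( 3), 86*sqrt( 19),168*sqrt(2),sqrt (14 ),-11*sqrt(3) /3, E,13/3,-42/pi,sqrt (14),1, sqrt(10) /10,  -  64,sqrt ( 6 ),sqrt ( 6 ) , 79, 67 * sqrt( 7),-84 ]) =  [  -  84, - 64, - 42/pi, - 11 * sqrt( 3) /3, sqrt(10)/10, 1,sqrt( 6),sqrt ( 6),E,sqrt( 14 ),sqrt ( 14),13/3,16*sqrt( 3), 53*sqrt( 2),79,67*sqrt( 7), 168*sqrt(2),  86*sqrt( 19)] 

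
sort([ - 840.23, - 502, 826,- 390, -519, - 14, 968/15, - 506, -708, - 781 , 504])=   [-840.23, - 781, -708, - 519, - 506 , - 502,- 390,- 14  ,  968/15,504,826]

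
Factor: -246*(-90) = 22140 = 2^2*3^3*5^1*41^1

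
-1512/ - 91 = 216/13 = 16.62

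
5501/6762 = 5501/6762 =0.81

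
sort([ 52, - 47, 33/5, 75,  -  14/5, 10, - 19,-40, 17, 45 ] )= [ -47, - 40, - 19,  -  14/5,  33/5, 10, 17,45,52,75]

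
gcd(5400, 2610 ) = 90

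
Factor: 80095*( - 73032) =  - 2^3*3^1*5^1*17^1*83^1*179^1  *  193^1 = - 5849498040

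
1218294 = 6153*198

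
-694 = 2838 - 3532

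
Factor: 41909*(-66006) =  - 2^1 * 3^2*7^1*19^1*193^1*5987^1 = - 2766245454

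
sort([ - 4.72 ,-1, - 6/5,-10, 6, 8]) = [-10, - 4.72,-6/5, - 1, 6, 8]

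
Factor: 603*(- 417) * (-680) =170986680 =2^3*3^3 *5^1*17^1*67^1*139^1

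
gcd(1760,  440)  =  440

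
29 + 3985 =4014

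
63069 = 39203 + 23866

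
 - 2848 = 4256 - 7104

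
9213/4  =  9213/4  =  2303.25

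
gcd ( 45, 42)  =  3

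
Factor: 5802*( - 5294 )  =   - 2^2*3^1*967^1*2647^1 = - 30715788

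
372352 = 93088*4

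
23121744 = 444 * 52076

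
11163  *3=33489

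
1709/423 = 4 + 17/423  =  4.04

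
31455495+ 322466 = 31777961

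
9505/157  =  9505/157  =  60.54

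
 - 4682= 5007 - 9689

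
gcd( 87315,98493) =3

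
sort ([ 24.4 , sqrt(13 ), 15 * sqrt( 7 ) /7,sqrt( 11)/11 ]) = [sqrt(11 )/11,sqrt (13 ),15*sqrt(7 ) /7, 24.4 ]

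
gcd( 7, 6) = 1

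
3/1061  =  3/1061 = 0.00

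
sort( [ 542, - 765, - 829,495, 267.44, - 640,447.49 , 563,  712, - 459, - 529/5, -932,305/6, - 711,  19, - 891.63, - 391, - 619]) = [-932, - 891.63, - 829, - 765, - 711 ,- 640, - 619, - 459, - 391, - 529/5, 19,305/6,267.44, 447.49 , 495, 542, 563,712]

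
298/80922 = 149/40461 = 0.00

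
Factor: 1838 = 2^1*919^1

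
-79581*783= - 62311923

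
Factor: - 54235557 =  - 3^2*19^2*16693^1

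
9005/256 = 35  +  45/256= 35.18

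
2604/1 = 2604 = 2604.00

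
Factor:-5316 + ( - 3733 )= -9049^1  =  - 9049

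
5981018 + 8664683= 14645701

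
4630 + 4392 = 9022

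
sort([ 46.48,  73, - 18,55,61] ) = [  -  18, 46.48, 55, 61, 73]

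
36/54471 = 12/18157 = 0.00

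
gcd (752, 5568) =16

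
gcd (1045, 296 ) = 1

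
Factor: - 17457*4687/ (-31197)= 27273653/10399 = 11^1*23^2*43^1*109^1*10399^( - 1 )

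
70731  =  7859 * 9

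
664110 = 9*73790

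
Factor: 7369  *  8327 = 11^1 * 757^1*7369^1 = 61361663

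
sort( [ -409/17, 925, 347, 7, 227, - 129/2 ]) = [ - 129/2, - 409/17,  7 , 227, 347 , 925 ]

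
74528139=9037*8247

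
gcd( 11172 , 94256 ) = 4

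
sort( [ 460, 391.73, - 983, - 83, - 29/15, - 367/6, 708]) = [ - 983, -83 , - 367/6,-29/15,391.73,  460, 708]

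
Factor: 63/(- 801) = -7^1*89^( - 1) = - 7/89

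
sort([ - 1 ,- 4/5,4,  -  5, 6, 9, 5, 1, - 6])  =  [ - 6, - 5, - 1,- 4/5, 1,4, 5, 6,9]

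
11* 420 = 4620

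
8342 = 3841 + 4501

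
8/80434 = 4/40217 = 0.00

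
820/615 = 4/3  =  1.33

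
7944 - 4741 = 3203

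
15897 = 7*2271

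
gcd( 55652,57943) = 1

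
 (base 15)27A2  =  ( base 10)8477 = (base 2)10000100011101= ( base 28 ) AML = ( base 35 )6w7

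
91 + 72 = 163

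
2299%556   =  75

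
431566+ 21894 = 453460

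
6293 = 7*899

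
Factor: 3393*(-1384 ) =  - 4695912 = - 2^3*3^2*13^1 *29^1*173^1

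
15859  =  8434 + 7425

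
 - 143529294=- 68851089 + -74678205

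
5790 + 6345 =12135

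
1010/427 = 2  +  156/427 =2.37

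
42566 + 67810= 110376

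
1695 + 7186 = 8881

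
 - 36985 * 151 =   -  5584735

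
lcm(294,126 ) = 882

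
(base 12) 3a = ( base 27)1j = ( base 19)28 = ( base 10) 46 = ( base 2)101110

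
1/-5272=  - 1/5272 =-0.00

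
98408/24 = 4100 + 1/3  =  4100.33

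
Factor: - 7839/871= - 3^2 = - 9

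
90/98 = 45/49 =0.92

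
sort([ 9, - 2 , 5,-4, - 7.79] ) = [ - 7.79, - 4, - 2,5,9] 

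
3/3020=3/3020 = 0.00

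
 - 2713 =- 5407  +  2694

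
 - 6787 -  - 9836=3049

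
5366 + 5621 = 10987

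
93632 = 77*1216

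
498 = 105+393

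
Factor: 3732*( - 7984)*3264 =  - 2^12*3^2*17^1*311^1*499^1 = - 97255084032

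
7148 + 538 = 7686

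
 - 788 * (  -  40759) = 32118092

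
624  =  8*78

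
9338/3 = 3112 + 2/3 =3112.67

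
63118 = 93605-30487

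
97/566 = 97/566= 0.17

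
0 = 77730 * 0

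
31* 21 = 651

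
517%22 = 11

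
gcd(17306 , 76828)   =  2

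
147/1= 147 = 147.00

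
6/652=3/326 = 0.01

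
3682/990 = 1841/495 = 3.72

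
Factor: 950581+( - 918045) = 32536=2^3*7^2*83^1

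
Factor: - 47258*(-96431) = 4557136198=2^1*23629^1*96431^1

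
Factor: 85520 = 2^4 * 5^1 * 1069^1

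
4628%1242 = 902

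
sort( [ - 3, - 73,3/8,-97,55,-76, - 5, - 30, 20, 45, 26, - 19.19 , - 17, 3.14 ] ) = [ - 97,-76, - 73,-30, - 19.19, - 17, - 5, - 3, 3/8,3.14, 20, 26, 45,55 ]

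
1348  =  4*337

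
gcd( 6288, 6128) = 16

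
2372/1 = 2372 = 2372.00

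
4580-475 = 4105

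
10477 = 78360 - 67883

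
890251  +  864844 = 1755095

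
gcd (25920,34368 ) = 192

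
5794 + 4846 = 10640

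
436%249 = 187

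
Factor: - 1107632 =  - 2^4*37^1*1871^1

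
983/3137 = 983/3137 = 0.31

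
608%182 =62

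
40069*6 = 240414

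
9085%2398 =1891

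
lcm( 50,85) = 850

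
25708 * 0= 0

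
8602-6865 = 1737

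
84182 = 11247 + 72935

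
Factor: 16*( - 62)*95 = -94240= - 2^5 * 5^1*19^1 * 31^1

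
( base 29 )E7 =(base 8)635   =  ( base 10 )413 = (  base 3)120022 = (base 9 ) 508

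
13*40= 520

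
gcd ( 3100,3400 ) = 100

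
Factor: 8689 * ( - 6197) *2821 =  - 7^1*13^1 * 31^1*6197^1* 8689^1= - 151898812793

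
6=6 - 0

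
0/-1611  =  0/1= -0.00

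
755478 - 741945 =13533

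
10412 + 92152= 102564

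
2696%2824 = 2696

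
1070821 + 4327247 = 5398068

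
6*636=3816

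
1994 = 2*997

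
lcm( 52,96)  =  1248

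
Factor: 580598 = 2^1*61^1*4759^1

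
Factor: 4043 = 13^1*311^1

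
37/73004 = 37/73004= 0.00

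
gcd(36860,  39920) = 20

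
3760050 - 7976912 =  -4216862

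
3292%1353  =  586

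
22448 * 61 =1369328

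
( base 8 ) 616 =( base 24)ge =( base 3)112202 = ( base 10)398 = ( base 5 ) 3043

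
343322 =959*358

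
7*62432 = 437024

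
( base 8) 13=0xB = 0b1011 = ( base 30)B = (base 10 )11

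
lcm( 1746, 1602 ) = 155394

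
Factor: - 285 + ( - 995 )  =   - 1280 = - 2^8*5^1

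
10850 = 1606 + 9244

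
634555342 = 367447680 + 267107662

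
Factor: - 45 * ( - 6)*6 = 2^2 * 3^4*5^1 = 1620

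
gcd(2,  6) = 2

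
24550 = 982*25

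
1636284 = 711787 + 924497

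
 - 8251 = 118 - 8369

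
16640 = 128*130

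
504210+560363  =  1064573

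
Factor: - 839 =  -  839^1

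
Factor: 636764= 2^2 * 159191^1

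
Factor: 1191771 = 3^2*7^1*18917^1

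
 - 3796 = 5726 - 9522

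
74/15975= 74/15975 = 0.00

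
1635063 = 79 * 20697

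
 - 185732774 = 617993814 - 803726588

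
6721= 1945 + 4776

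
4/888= 1/222 = 0.00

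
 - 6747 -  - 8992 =2245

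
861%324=213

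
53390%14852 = 8834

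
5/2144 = 5/2144 = 0.00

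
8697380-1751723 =6945657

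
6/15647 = 6/15647 = 0.00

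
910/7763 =130/1109 = 0.12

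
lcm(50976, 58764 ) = 4231008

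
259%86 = 1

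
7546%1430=396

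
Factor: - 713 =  - 23^1*31^1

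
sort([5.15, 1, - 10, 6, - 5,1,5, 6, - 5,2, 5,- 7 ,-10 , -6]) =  [ - 10, - 10, -7,- 6, - 5 , - 5,1,1,2,5,5,5.15,6, 6]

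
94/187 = 94/187 = 0.50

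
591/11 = 591/11  =  53.73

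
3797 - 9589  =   - 5792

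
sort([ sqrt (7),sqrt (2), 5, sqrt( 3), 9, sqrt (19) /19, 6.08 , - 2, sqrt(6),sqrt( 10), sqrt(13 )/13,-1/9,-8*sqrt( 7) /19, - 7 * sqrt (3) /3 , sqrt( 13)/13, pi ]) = [-7*sqrt( 3)/3,-2,-8*sqrt ( 7 ) /19, - 1/9,sqrt( 19)/19,sqrt( 13 ) /13 , sqrt( 13 ) /13,sqrt( 2),sqrt(3),sqrt(6 ),sqrt(7 ),pi,sqrt ( 10), 5,6.08,9] 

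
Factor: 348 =2^2*3^1 * 29^1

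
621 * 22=13662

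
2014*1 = 2014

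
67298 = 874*77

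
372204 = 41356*9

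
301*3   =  903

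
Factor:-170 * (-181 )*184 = 5661680=2^4*5^1*17^1 *23^1 *181^1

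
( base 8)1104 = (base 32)i4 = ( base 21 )16d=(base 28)kk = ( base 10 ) 580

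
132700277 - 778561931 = - 645861654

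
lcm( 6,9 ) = 18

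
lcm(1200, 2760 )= 27600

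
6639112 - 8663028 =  - 2023916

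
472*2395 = 1130440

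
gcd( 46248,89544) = 984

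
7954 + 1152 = 9106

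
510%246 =18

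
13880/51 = 272 + 8/51 =272.16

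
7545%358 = 27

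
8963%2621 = 1100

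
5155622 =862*5981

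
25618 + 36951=62569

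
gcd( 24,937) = 1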